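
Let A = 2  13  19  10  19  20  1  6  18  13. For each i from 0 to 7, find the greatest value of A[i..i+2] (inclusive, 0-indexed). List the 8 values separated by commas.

19, 19, 19, 20, 20, 20, 18, 18

[2, 13, 19] → max 19
[13, 19, 10] → max 19
[19, 10, 19] → max 19
[10, 19, 20] → max 20
[19, 20, 1] → max 20
[20, 1, 6] → max 20
[1, 6, 18] → max 18
[6, 18, 13] → max 18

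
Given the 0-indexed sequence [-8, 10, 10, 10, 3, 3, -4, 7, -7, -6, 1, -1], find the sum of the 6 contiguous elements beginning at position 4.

-4

Elements at indices 4..9: 3, 3, -4, 7, -7, -6
sum(3, 3, -4, 7, -7, -6) = -4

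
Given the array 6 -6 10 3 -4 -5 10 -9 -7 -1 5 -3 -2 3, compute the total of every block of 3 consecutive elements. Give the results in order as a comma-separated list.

10, 7, 9, -6, 1, -4, -6, -17, -3, 1, 0, -2

(6, -6, 10) → sum 10
(-6, 10, 3) → sum 7
(10, 3, -4) → sum 9
(3, -4, -5) → sum -6
(-4, -5, 10) → sum 1
(-5, 10, -9) → sum -4
(10, -9, -7) → sum -6
(-9, -7, -1) → sum -17
(-7, -1, 5) → sum -3
(-1, 5, -3) → sum 1
(5, -3, -2) → sum 0
(-3, -2, 3) → sum -2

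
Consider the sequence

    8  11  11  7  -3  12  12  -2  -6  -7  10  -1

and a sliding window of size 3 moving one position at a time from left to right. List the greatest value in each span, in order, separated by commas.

11, 11, 11, 12, 12, 12, 12, -2, 10, 10

Sliding a size-3 window across the 12 values:
8 11 11 → max 11
11 11 7 → max 11
11 7 -3 → max 11
7 -3 12 → max 12
-3 12 12 → max 12
12 12 -2 → max 12
12 -2 -6 → max 12
-2 -6 -7 → max -2
-6 -7 10 → max 10
-7 10 -1 → max 10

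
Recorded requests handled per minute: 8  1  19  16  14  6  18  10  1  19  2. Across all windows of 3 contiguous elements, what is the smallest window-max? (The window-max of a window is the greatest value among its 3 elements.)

16

Window maxs for each of the 9 positions:
(8, 1, 19) → max 19
(1, 19, 16) → max 19
(19, 16, 14) → max 19
(16, 14, 6) → max 16
(14, 6, 18) → max 18
(6, 18, 10) → max 18
(18, 10, 1) → max 18
(10, 1, 19) → max 19
(1, 19, 2) → max 19
Smallest of these is 16.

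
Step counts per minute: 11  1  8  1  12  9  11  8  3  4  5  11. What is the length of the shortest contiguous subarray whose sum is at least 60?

Extend right; whenever the sum reaches 60, record the length and shrink from the left:
add 11: running sum 11 < 60
add 1: running sum 12 < 60
add 8: running sum 20 < 60
add 1: running sum 21 < 60
add 12: running sum 33 < 60
add 9: running sum 42 < 60
add 11: running sum 53 < 60
add 8: shortest ending here [11, 1, 8, 1, 12, 9, 11, 8] sum 61, len 8
add 3: shortest ending here [11, 1, 8, 1, 12, 9, 11, 8, 3] sum 64, len 9
add 4: shortest ending here [11, 1, 8, 1, 12, 9, 11, 8, 3, 4] sum 68, len 10
add 5: shortest ending here [8, 1, 12, 9, 11, 8, 3, 4, 5] sum 61, len 9
add 11: shortest ending here [12, 9, 11, 8, 3, 4, 5, 11] sum 63, len 8
Shortest qualifying length: 8.

8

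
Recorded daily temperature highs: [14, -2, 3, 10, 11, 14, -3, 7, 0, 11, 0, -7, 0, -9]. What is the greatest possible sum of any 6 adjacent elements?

14 -2 3 10 11 14 → sum 50
-2 3 10 11 14 -3 → sum 33
3 10 11 14 -3 7 → sum 42
10 11 14 -3 7 0 → sum 39
11 14 -3 7 0 11 → sum 40
14 -3 7 0 11 0 → sum 29
-3 7 0 11 0 -7 → sum 8
7 0 11 0 -7 0 → sum 11
0 11 0 -7 0 -9 → sum -5
Greatest of these is 50.

50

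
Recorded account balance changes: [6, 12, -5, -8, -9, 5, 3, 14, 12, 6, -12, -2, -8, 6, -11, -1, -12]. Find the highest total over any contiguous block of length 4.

6 12 -5 -8 → sum 5
12 -5 -8 -9 → sum -10
-5 -8 -9 5 → sum -17
-8 -9 5 3 → sum -9
-9 5 3 14 → sum 13
5 3 14 12 → sum 34
3 14 12 6 → sum 35
14 12 6 -12 → sum 20
12 6 -12 -2 → sum 4
6 -12 -2 -8 → sum -16
-12 -2 -8 6 → sum -16
-2 -8 6 -11 → sum -15
-8 6 -11 -1 → sum -14
6 -11 -1 -12 → sum -18
Highest of these is 35.

35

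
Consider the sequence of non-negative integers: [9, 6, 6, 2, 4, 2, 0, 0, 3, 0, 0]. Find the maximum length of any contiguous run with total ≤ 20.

9

Extend to the right; shrink from the left whenever the sum exceeds 20:
→ 9: sum 9, len 1
→ 6: sum 15, len 2
→ 6 (dropped 9): sum 12, len 2
→ 2: sum 14, len 3
→ 4: sum 18, len 4
→ 2: sum 20, len 5
→ 0: sum 20, len 6
→ 0: sum 20, len 7
→ 3 (dropped 6): sum 17, len 7
→ 0: sum 17, len 8
→ 0: sum 17, len 9
Longest length seen: 9.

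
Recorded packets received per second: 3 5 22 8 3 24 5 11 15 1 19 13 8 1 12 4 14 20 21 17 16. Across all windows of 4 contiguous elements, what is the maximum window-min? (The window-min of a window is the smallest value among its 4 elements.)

[3, 5, 22, 8] → min 3
[5, 22, 8, 3] → min 3
[22, 8, 3, 24] → min 3
[8, 3, 24, 5] → min 3
[3, 24, 5, 11] → min 3
[24, 5, 11, 15] → min 5
[5, 11, 15, 1] → min 1
[11, 15, 1, 19] → min 1
[15, 1, 19, 13] → min 1
[1, 19, 13, 8] → min 1
[19, 13, 8, 1] → min 1
[13, 8, 1, 12] → min 1
[8, 1, 12, 4] → min 1
[1, 12, 4, 14] → min 1
[12, 4, 14, 20] → min 4
[4, 14, 20, 21] → min 4
[14, 20, 21, 17] → min 14
[20, 21, 17, 16] → min 16
Maximum of these is 16.

16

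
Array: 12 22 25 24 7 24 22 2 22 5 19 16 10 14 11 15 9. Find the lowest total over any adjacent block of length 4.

Each size-4 window and its sum:
[12, 22, 25, 24] → sum 83
[22, 25, 24, 7] → sum 78
[25, 24, 7, 24] → sum 80
[24, 7, 24, 22] → sum 77
[7, 24, 22, 2] → sum 55
[24, 22, 2, 22] → sum 70
[22, 2, 22, 5] → sum 51
[2, 22, 5, 19] → sum 48
[22, 5, 19, 16] → sum 62
[5, 19, 16, 10] → sum 50
[19, 16, 10, 14] → sum 59
[16, 10, 14, 11] → sum 51
[10, 14, 11, 15] → sum 50
[14, 11, 15, 9] → sum 49
Lowest of these is 48.

48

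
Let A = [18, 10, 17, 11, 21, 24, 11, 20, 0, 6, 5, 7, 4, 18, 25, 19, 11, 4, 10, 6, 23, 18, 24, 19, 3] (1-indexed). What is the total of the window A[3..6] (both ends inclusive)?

Elements at indices 3..6: 17, 11, 21, 24
sum(17, 11, 21, 24) = 73

73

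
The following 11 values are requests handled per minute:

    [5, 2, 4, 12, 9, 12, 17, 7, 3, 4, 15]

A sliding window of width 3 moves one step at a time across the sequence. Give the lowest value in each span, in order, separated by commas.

(5, 2, 4) → min 2
(2, 4, 12) → min 2
(4, 12, 9) → min 4
(12, 9, 12) → min 9
(9, 12, 17) → min 9
(12, 17, 7) → min 7
(17, 7, 3) → min 3
(7, 3, 4) → min 3
(3, 4, 15) → min 3

2, 2, 4, 9, 9, 7, 3, 3, 3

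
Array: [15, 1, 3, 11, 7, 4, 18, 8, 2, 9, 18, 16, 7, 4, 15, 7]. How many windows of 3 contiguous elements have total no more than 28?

[15, 1, 3] → sum 19  ≤ 28 ✓
[1, 3, 11] → sum 15  ≤ 28 ✓
[3, 11, 7] → sum 21  ≤ 28 ✓
[11, 7, 4] → sum 22  ≤ 28 ✓
[7, 4, 18] → sum 29
[4, 18, 8] → sum 30
[18, 8, 2] → sum 28  ≤ 28 ✓
[8, 2, 9] → sum 19  ≤ 28 ✓
[2, 9, 18] → sum 29
[9, 18, 16] → sum 43
[18, 16, 7] → sum 41
[16, 7, 4] → sum 27  ≤ 28 ✓
[7, 4, 15] → sum 26  ≤ 28 ✓
[4, 15, 7] → sum 26  ≤ 28 ✓
9 windows satisfy the condition.

9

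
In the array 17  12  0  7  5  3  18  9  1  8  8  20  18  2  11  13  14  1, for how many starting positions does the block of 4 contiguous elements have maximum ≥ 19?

4

17 12 0 7 → max 17
12 0 7 5 → max 12
0 7 5 3 → max 7
7 5 3 18 → max 18
5 3 18 9 → max 18
3 18 9 1 → max 18
18 9 1 8 → max 18
9 1 8 8 → max 9
1 8 8 20 → max 20  ≥ 19 ✓
8 8 20 18 → max 20  ≥ 19 ✓
8 20 18 2 → max 20  ≥ 19 ✓
20 18 2 11 → max 20  ≥ 19 ✓
18 2 11 13 → max 18
2 11 13 14 → max 14
11 13 14 1 → max 14
4 windows satisfy the condition.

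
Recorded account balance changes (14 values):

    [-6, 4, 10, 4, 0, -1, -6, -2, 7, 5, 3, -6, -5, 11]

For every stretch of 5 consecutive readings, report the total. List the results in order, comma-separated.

-6 4 10 4 0 → sum 12
4 10 4 0 -1 → sum 17
10 4 0 -1 -6 → sum 7
4 0 -1 -6 -2 → sum -5
0 -1 -6 -2 7 → sum -2
-1 -6 -2 7 5 → sum 3
-6 -2 7 5 3 → sum 7
-2 7 5 3 -6 → sum 7
7 5 3 -6 -5 → sum 4
5 3 -6 -5 11 → sum 8

12, 17, 7, -5, -2, 3, 7, 7, 4, 8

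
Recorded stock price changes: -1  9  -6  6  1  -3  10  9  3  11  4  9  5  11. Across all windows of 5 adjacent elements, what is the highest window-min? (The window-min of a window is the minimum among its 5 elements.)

Window mins for each of the 10 positions:
-1 9 -6 6 1 → min -6
9 -6 6 1 -3 → min -6
-6 6 1 -3 10 → min -6
6 1 -3 10 9 → min -3
1 -3 10 9 3 → min -3
-3 10 9 3 11 → min -3
10 9 3 11 4 → min 3
9 3 11 4 9 → min 3
3 11 4 9 5 → min 3
11 4 9 5 11 → min 4
Highest of these is 4.

4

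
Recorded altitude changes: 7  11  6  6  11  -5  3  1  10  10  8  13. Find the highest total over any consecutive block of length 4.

(7, 11, 6, 6) → sum 30
(11, 6, 6, 11) → sum 34
(6, 6, 11, -5) → sum 18
(6, 11, -5, 3) → sum 15
(11, -5, 3, 1) → sum 10
(-5, 3, 1, 10) → sum 9
(3, 1, 10, 10) → sum 24
(1, 10, 10, 8) → sum 29
(10, 10, 8, 13) → sum 41
Highest of these is 41.

41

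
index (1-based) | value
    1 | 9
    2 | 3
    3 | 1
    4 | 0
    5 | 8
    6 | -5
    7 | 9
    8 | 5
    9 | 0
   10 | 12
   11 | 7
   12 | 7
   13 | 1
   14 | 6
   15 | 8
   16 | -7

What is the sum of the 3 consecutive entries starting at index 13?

15

Elements at indices 13..15: 1, 6, 8
sum(1, 6, 8) = 15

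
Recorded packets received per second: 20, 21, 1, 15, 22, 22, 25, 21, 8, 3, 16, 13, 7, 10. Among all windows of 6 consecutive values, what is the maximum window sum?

113

20 21 1 15 22 22 → sum 101
21 1 15 22 22 25 → sum 106
1 15 22 22 25 21 → sum 106
15 22 22 25 21 8 → sum 113
22 22 25 21 8 3 → sum 101
22 25 21 8 3 16 → sum 95
25 21 8 3 16 13 → sum 86
21 8 3 16 13 7 → sum 68
8 3 16 13 7 10 → sum 57
Maximum of these is 113.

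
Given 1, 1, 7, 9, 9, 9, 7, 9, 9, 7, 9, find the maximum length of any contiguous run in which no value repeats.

3

add 1: [1] len 1
add 1 (repeat 1, move left end past it): [1] len 1
add 7: [1, 7] len 2
add 9: [1, 7, 9] len 3
add 9 (repeat 9, move left end past it): [9] len 1
add 9 (repeat 9, move left end past it): [9] len 1
add 7: [9, 7] len 2
add 9 (repeat 9, move left end past it): [7, 9] len 2
add 9 (repeat 9, move left end past it): [9] len 1
add 7: [9, 7] len 2
add 9 (repeat 9, move left end past it): [7, 9] len 2
Longest all-distinct length: 3.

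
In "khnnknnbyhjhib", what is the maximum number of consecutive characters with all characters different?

add k: [k] len 1
add h: [k, h] len 2
add n: [k, h, n] len 3
add n (repeat n, move left end past it): [n] len 1
add k: [n, k] len 2
add n (repeat n, move left end past it): [k, n] len 2
add n (repeat n, move left end past it): [n] len 1
add b: [n, b] len 2
add y: [n, b, y] len 3
add h: [n, b, y, h] len 4
add j: [n, b, y, h, j] len 5
add h (repeat h, move left end past it): [j, h] len 2
add i: [j, h, i] len 3
add b: [j, h, i, b] len 4
Longest all-distinct length: 5.

5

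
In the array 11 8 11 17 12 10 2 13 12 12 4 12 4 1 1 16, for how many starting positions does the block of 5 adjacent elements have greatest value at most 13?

7

(11, 8, 11, 17, 12) → max 17
(8, 11, 17, 12, 10) → max 17
(11, 17, 12, 10, 2) → max 17
(17, 12, 10, 2, 13) → max 17
(12, 10, 2, 13, 12) → max 13  ≤ 13 ✓
(10, 2, 13, 12, 12) → max 13  ≤ 13 ✓
(2, 13, 12, 12, 4) → max 13  ≤ 13 ✓
(13, 12, 12, 4, 12) → max 13  ≤ 13 ✓
(12, 12, 4, 12, 4) → max 12  ≤ 13 ✓
(12, 4, 12, 4, 1) → max 12  ≤ 13 ✓
(4, 12, 4, 1, 1) → max 12  ≤ 13 ✓
(12, 4, 1, 1, 16) → max 16
7 windows satisfy the condition.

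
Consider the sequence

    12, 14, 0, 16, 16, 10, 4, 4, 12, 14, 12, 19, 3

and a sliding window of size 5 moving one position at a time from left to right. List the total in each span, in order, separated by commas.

Sliding a size-5 window across the 13 values:
(12, 14, 0, 16, 16) → sum 58
(14, 0, 16, 16, 10) → sum 56
(0, 16, 16, 10, 4) → sum 46
(16, 16, 10, 4, 4) → sum 50
(16, 10, 4, 4, 12) → sum 46
(10, 4, 4, 12, 14) → sum 44
(4, 4, 12, 14, 12) → sum 46
(4, 12, 14, 12, 19) → sum 61
(12, 14, 12, 19, 3) → sum 60

58, 56, 46, 50, 46, 44, 46, 61, 60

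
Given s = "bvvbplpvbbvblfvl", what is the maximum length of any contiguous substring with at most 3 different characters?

6

add b: window [b] (1 distinct), len 1
add v: window [b, v] (2 distinct), len 2
add v: window [b, v, v] (2 distinct), len 3
add b: window [b, v, v, b] (2 distinct), len 4
add p: window [b, v, v, b, p] (3 distinct), len 5
add l: window [b, p, l] (3 distinct), len 3
add p: window [b, p, l, p] (3 distinct), len 4
add v: window [p, l, p, v] (3 distinct), len 4
add b: window [p, v, b] (3 distinct), len 3
add b: window [p, v, b, b] (3 distinct), len 4
add v: window [p, v, b, b, v] (3 distinct), len 5
add b: window [p, v, b, b, v, b] (3 distinct), len 6
add l: window [v, b, b, v, b, l] (3 distinct), len 6
add f: window [b, l, f] (3 distinct), len 3
add v: window [l, f, v] (3 distinct), len 3
add l: window [l, f, v, l] (3 distinct), len 4
Longest length with ≤3 distinct: 6.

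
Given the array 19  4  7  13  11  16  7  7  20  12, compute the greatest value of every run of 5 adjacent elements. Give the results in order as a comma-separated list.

19, 16, 16, 16, 20, 20

(19, 4, 7, 13, 11) → max 19
(4, 7, 13, 11, 16) → max 16
(7, 13, 11, 16, 7) → max 16
(13, 11, 16, 7, 7) → max 16
(11, 16, 7, 7, 20) → max 20
(16, 7, 7, 20, 12) → max 20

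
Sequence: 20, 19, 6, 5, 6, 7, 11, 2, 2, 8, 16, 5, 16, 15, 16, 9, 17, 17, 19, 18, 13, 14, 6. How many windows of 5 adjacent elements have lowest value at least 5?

13

[20, 19, 6, 5, 6] → min 5  ≥ 5 ✓
[19, 6, 5, 6, 7] → min 5  ≥ 5 ✓
[6, 5, 6, 7, 11] → min 5  ≥ 5 ✓
[5, 6, 7, 11, 2] → min 2
[6, 7, 11, 2, 2] → min 2
[7, 11, 2, 2, 8] → min 2
[11, 2, 2, 8, 16] → min 2
[2, 2, 8, 16, 5] → min 2
[2, 8, 16, 5, 16] → min 2
[8, 16, 5, 16, 15] → min 5  ≥ 5 ✓
[16, 5, 16, 15, 16] → min 5  ≥ 5 ✓
[5, 16, 15, 16, 9] → min 5  ≥ 5 ✓
[16, 15, 16, 9, 17] → min 9  ≥ 5 ✓
[15, 16, 9, 17, 17] → min 9  ≥ 5 ✓
[16, 9, 17, 17, 19] → min 9  ≥ 5 ✓
[9, 17, 17, 19, 18] → min 9  ≥ 5 ✓
[17, 17, 19, 18, 13] → min 13  ≥ 5 ✓
[17, 19, 18, 13, 14] → min 13  ≥ 5 ✓
[19, 18, 13, 14, 6] → min 6  ≥ 5 ✓
13 windows satisfy the condition.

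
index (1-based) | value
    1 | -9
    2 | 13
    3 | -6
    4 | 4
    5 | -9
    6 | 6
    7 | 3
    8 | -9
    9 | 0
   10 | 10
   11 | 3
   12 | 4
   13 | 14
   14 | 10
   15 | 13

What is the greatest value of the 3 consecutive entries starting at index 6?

Elements at indices 6..8: 6, 3, -9
max(6, 3, -9) = 6

6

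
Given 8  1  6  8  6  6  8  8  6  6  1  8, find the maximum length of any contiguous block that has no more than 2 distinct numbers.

[8] 1 distinct, len 1
[8, 1] 2 distinct, len 2
[1, 6] 2 distinct, len 2
[6, 8] 2 distinct, len 2
[6, 8, 6] 2 distinct, len 3
[6, 8, 6, 6] 2 distinct, len 4
[6, 8, 6, 6, 8] 2 distinct, len 5
[6, 8, 6, 6, 8, 8] 2 distinct, len 6
[6, 8, 6, 6, 8, 8, 6] 2 distinct, len 7
[6, 8, 6, 6, 8, 8, 6, 6] 2 distinct, len 8
[6, 6, 1] 2 distinct, len 3
[1, 8] 2 distinct, len 2
Longest length with ≤2 distinct: 8.

8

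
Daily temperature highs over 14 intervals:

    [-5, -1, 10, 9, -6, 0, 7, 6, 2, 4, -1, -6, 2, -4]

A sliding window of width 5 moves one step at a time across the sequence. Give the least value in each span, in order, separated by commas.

-6, -6, -6, -6, -6, 0, -1, -6, -6, -6

[-5, -1, 10, 9, -6] → min -6
[-1, 10, 9, -6, 0] → min -6
[10, 9, -6, 0, 7] → min -6
[9, -6, 0, 7, 6] → min -6
[-6, 0, 7, 6, 2] → min -6
[0, 7, 6, 2, 4] → min 0
[7, 6, 2, 4, -1] → min -1
[6, 2, 4, -1, -6] → min -6
[2, 4, -1, -6, 2] → min -6
[4, -1, -6, 2, -4] → min -6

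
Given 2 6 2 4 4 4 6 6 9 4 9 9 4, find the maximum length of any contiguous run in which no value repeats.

3

[2] len 1
[2, 6] len 2
[6, 2] len 2
[6, 2, 4] len 3
[4] len 1
[4] len 1
[4, 6] len 2
[6] len 1
[6, 9] len 2
[6, 9, 4] len 3
[4, 9] len 2
[9] len 1
[9, 4] len 2
Longest all-distinct length: 3.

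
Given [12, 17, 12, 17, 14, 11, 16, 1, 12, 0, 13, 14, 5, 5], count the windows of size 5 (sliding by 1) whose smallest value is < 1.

5

12 17 12 17 14 → min 12
17 12 17 14 11 → min 11
12 17 14 11 16 → min 11
17 14 11 16 1 → min 1
14 11 16 1 12 → min 1
11 16 1 12 0 → min 0  < 1 ✓
16 1 12 0 13 → min 0  < 1 ✓
1 12 0 13 14 → min 0  < 1 ✓
12 0 13 14 5 → min 0  < 1 ✓
0 13 14 5 5 → min 0  < 1 ✓
5 windows satisfy the condition.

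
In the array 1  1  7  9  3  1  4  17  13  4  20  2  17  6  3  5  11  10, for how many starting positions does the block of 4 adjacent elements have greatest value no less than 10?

11

[1, 1, 7, 9] → max 9
[1, 7, 9, 3] → max 9
[7, 9, 3, 1] → max 9
[9, 3, 1, 4] → max 9
[3, 1, 4, 17] → max 17  ≥ 10 ✓
[1, 4, 17, 13] → max 17  ≥ 10 ✓
[4, 17, 13, 4] → max 17  ≥ 10 ✓
[17, 13, 4, 20] → max 20  ≥ 10 ✓
[13, 4, 20, 2] → max 20  ≥ 10 ✓
[4, 20, 2, 17] → max 20  ≥ 10 ✓
[20, 2, 17, 6] → max 20  ≥ 10 ✓
[2, 17, 6, 3] → max 17  ≥ 10 ✓
[17, 6, 3, 5] → max 17  ≥ 10 ✓
[6, 3, 5, 11] → max 11  ≥ 10 ✓
[3, 5, 11, 10] → max 11  ≥ 10 ✓
11 windows satisfy the condition.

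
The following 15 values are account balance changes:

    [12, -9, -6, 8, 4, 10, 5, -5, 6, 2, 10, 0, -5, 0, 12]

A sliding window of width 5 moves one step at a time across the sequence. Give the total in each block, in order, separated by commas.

9, 7, 21, 22, 20, 18, 18, 13, 13, 7, 17

12 -9 -6 8 4 → sum 9
-9 -6 8 4 10 → sum 7
-6 8 4 10 5 → sum 21
8 4 10 5 -5 → sum 22
4 10 5 -5 6 → sum 20
10 5 -5 6 2 → sum 18
5 -5 6 2 10 → sum 18
-5 6 2 10 0 → sum 13
6 2 10 0 -5 → sum 13
2 10 0 -5 0 → sum 7
10 0 -5 0 12 → sum 17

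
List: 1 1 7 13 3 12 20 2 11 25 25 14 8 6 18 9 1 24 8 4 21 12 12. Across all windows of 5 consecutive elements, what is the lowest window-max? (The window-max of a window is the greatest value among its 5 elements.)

13

Each size-5 window and its max:
1 1 7 13 3 → max 13
1 7 13 3 12 → max 13
7 13 3 12 20 → max 20
13 3 12 20 2 → max 20
3 12 20 2 11 → max 20
12 20 2 11 25 → max 25
20 2 11 25 25 → max 25
2 11 25 25 14 → max 25
11 25 25 14 8 → max 25
25 25 14 8 6 → max 25
25 14 8 6 18 → max 25
14 8 6 18 9 → max 18
8 6 18 9 1 → max 18
6 18 9 1 24 → max 24
18 9 1 24 8 → max 24
9 1 24 8 4 → max 24
1 24 8 4 21 → max 24
24 8 4 21 12 → max 24
8 4 21 12 12 → max 21
Lowest of these is 13.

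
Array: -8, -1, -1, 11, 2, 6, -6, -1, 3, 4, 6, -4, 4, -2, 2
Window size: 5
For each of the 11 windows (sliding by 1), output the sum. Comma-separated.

3, 17, 12, 12, 4, 6, 6, 8, 13, 8, 6

Sliding a size-5 window across the 15 values:
(-8, -1, -1, 11, 2) → sum 3
(-1, -1, 11, 2, 6) → sum 17
(-1, 11, 2, 6, -6) → sum 12
(11, 2, 6, -6, -1) → sum 12
(2, 6, -6, -1, 3) → sum 4
(6, -6, -1, 3, 4) → sum 6
(-6, -1, 3, 4, 6) → sum 6
(-1, 3, 4, 6, -4) → sum 8
(3, 4, 6, -4, 4) → sum 13
(4, 6, -4, 4, -2) → sum 8
(6, -4, 4, -2, 2) → sum 6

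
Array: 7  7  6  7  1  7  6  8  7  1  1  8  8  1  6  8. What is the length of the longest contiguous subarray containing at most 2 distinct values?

5

[7] 1 distinct, len 1
[7, 7] 1 distinct, len 2
[7, 7, 6] 2 distinct, len 3
[7, 7, 6, 7] 2 distinct, len 4
[7, 1] 2 distinct, len 2
[7, 1, 7] 2 distinct, len 3
[7, 6] 2 distinct, len 2
[6, 8] 2 distinct, len 2
[8, 7] 2 distinct, len 2
[7, 1] 2 distinct, len 2
[7, 1, 1] 2 distinct, len 3
[1, 1, 8] 2 distinct, len 3
[1, 1, 8, 8] 2 distinct, len 4
[1, 1, 8, 8, 1] 2 distinct, len 5
[1, 6] 2 distinct, len 2
[6, 8] 2 distinct, len 2
Longest length with ≤2 distinct: 5.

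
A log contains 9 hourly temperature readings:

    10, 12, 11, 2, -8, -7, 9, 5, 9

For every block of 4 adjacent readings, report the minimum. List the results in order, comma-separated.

10 12 11 2 → min 2
12 11 2 -8 → min -8
11 2 -8 -7 → min -8
2 -8 -7 9 → min -8
-8 -7 9 5 → min -8
-7 9 5 9 → min -7

2, -8, -8, -8, -8, -7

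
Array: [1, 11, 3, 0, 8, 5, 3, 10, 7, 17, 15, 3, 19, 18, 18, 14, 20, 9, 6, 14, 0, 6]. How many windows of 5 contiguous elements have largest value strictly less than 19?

(1, 11, 3, 0, 8) → max 11  < 19 ✓
(11, 3, 0, 8, 5) → max 11  < 19 ✓
(3, 0, 8, 5, 3) → max 8  < 19 ✓
(0, 8, 5, 3, 10) → max 10  < 19 ✓
(8, 5, 3, 10, 7) → max 10  < 19 ✓
(5, 3, 10, 7, 17) → max 17  < 19 ✓
(3, 10, 7, 17, 15) → max 17  < 19 ✓
(10, 7, 17, 15, 3) → max 17  < 19 ✓
(7, 17, 15, 3, 19) → max 19
(17, 15, 3, 19, 18) → max 19
(15, 3, 19, 18, 18) → max 19
(3, 19, 18, 18, 14) → max 19
(19, 18, 18, 14, 20) → max 20
(18, 18, 14, 20, 9) → max 20
(18, 14, 20, 9, 6) → max 20
(14, 20, 9, 6, 14) → max 20
(20, 9, 6, 14, 0) → max 20
(9, 6, 14, 0, 6) → max 14  < 19 ✓
9 windows satisfy the condition.

9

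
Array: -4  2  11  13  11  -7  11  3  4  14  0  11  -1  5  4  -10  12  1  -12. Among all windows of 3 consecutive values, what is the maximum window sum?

(-4, 2, 11) → sum 9
(2, 11, 13) → sum 26
(11, 13, 11) → sum 35
(13, 11, -7) → sum 17
(11, -7, 11) → sum 15
(-7, 11, 3) → sum 7
(11, 3, 4) → sum 18
(3, 4, 14) → sum 21
(4, 14, 0) → sum 18
(14, 0, 11) → sum 25
(0, 11, -1) → sum 10
(11, -1, 5) → sum 15
(-1, 5, 4) → sum 8
(5, 4, -10) → sum -1
(4, -10, 12) → sum 6
(-10, 12, 1) → sum 3
(12, 1, -12) → sum 1
Maximum of these is 35.

35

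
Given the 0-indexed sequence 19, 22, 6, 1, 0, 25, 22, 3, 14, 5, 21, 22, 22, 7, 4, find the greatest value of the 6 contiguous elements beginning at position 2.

Elements at indices 2..7: 6, 1, 0, 25, 22, 3
max(6, 1, 0, 25, 22, 3) = 25

25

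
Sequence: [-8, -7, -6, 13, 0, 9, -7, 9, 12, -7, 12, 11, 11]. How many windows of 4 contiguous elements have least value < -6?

9

[-8, -7, -6, 13] → min -8  < -6 ✓
[-7, -6, 13, 0] → min -7  < -6 ✓
[-6, 13, 0, 9] → min -6
[13, 0, 9, -7] → min -7  < -6 ✓
[0, 9, -7, 9] → min -7  < -6 ✓
[9, -7, 9, 12] → min -7  < -6 ✓
[-7, 9, 12, -7] → min -7  < -6 ✓
[9, 12, -7, 12] → min -7  < -6 ✓
[12, -7, 12, 11] → min -7  < -6 ✓
[-7, 12, 11, 11] → min -7  < -6 ✓
9 windows satisfy the condition.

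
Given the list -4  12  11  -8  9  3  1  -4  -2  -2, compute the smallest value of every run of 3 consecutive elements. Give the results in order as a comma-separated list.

(-4, 12, 11) → min -4
(12, 11, -8) → min -8
(11, -8, 9) → min -8
(-8, 9, 3) → min -8
(9, 3, 1) → min 1
(3, 1, -4) → min -4
(1, -4, -2) → min -4
(-4, -2, -2) → min -4

-4, -8, -8, -8, 1, -4, -4, -4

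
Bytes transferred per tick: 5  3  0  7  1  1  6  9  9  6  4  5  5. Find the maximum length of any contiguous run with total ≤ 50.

add 5: [5] sum 5, len 1
add 3: [5, 3] sum 8, len 2
add 0: [5, 3, 0] sum 8, len 3
add 7: [5, 3, 0, 7] sum 15, len 4
add 1: [5, 3, 0, 7, 1] sum 16, len 5
add 1: [5, 3, 0, 7, 1, 1] sum 17, len 6
add 6: [5, 3, 0, 7, 1, 1, 6] sum 23, len 7
add 9: [5, 3, 0, 7, 1, 1, 6, 9] sum 32, len 8
add 9: [5, 3, 0, 7, 1, 1, 6, 9, 9] sum 41, len 9
add 6: [5, 3, 0, 7, 1, 1, 6, 9, 9, 6] sum 47, len 10
add 4: [3, 0, 7, 1, 1, 6, 9, 9, 6, 4] sum 46, len 10
add 5: [0, 7, 1, 1, 6, 9, 9, 6, 4, 5] sum 48, len 10
add 5: [1, 1, 6, 9, 9, 6, 4, 5, 5] sum 46, len 9
Longest length seen: 10.

10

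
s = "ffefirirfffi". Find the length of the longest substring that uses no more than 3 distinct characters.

9

[f] 1 distinct, len 1
[f, f] 1 distinct, len 2
[f, f, e] 2 distinct, len 3
[f, f, e, f] 2 distinct, len 4
[f, f, e, f, i] 3 distinct, len 5
[f, i, r] 3 distinct, len 3
[f, i, r, i] 3 distinct, len 4
[f, i, r, i, r] 3 distinct, len 5
[f, i, r, i, r, f] 3 distinct, len 6
[f, i, r, i, r, f, f] 3 distinct, len 7
[f, i, r, i, r, f, f, f] 3 distinct, len 8
[f, i, r, i, r, f, f, f, i] 3 distinct, len 9
Longest length with ≤3 distinct: 9.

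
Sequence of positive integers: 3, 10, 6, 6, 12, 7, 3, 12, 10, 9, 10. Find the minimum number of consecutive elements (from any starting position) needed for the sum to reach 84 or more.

10

add 3: running sum 3 < 84
add 10: running sum 13 < 84
add 6: running sum 19 < 84
add 6: running sum 25 < 84
add 12: running sum 37 < 84
add 7: running sum 44 < 84
add 3: running sum 47 < 84
add 12: running sum 59 < 84
add 10: running sum 69 < 84
add 9: running sum 78 < 84
add 10: shortest ending here [10, 6, 6, 12, 7, 3, 12, 10, 9, 10] sum 85, len 10
Shortest qualifying length: 10.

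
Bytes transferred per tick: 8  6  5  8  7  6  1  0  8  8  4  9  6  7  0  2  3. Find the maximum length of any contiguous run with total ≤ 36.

7

→ 8: sum 8, len 1
→ 6: sum 14, len 2
→ 5: sum 19, len 3
→ 8: sum 27, len 4
→ 7: sum 34, len 5
→ 6 (dropped 8): sum 32, len 5
→ 1: sum 33, len 6
→ 0: sum 33, len 7
→ 8 (dropped 6): sum 35, len 7
→ 8 (dropped 5, 8): sum 30, len 6
→ 4: sum 34, len 7
→ 9 (dropped 7): sum 36, len 7
→ 6 (dropped 6): sum 36, len 7
→ 7 (dropped 1, 0, 8): sum 34, len 5
→ 0: sum 34, len 6
→ 2: sum 36, len 7
→ 3 (dropped 8): sum 31, len 7
Longest length seen: 7.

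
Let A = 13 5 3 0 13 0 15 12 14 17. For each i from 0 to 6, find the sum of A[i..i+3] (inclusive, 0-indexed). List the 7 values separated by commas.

Sliding a size-4 window across the 10 values:
13 5 3 0 → sum 21
5 3 0 13 → sum 21
3 0 13 0 → sum 16
0 13 0 15 → sum 28
13 0 15 12 → sum 40
0 15 12 14 → sum 41
15 12 14 17 → sum 58

21, 21, 16, 28, 40, 41, 58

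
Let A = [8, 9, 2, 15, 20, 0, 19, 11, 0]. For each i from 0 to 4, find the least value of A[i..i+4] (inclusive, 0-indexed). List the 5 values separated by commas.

2, 0, 0, 0, 0

8 9 2 15 20 → min 2
9 2 15 20 0 → min 0
2 15 20 0 19 → min 0
15 20 0 19 11 → min 0
20 0 19 11 0 → min 0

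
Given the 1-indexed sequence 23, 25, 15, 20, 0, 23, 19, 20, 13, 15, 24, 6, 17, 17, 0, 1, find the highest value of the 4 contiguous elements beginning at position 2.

25

Elements at indices 2..5: 25, 15, 20, 0
max(25, 15, 20, 0) = 25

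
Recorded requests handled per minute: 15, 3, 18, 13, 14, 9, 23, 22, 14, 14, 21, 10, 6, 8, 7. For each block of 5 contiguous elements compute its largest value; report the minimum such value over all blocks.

[15, 3, 18, 13, 14] → max 18
[3, 18, 13, 14, 9] → max 18
[18, 13, 14, 9, 23] → max 23
[13, 14, 9, 23, 22] → max 23
[14, 9, 23, 22, 14] → max 23
[9, 23, 22, 14, 14] → max 23
[23, 22, 14, 14, 21] → max 23
[22, 14, 14, 21, 10] → max 22
[14, 14, 21, 10, 6] → max 21
[14, 21, 10, 6, 8] → max 21
[21, 10, 6, 8, 7] → max 21
Minimum of these is 18.

18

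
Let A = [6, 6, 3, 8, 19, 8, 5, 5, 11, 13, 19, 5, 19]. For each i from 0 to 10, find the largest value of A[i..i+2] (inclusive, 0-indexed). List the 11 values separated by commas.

6, 8, 19, 19, 19, 8, 11, 13, 19, 19, 19

Sliding a size-3 window across the 13 values:
[6, 6, 3] → max 6
[6, 3, 8] → max 8
[3, 8, 19] → max 19
[8, 19, 8] → max 19
[19, 8, 5] → max 19
[8, 5, 5] → max 8
[5, 5, 11] → max 11
[5, 11, 13] → max 13
[11, 13, 19] → max 19
[13, 19, 5] → max 19
[19, 5, 19] → max 19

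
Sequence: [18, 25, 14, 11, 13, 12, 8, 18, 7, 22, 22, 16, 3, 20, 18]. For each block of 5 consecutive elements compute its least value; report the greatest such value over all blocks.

18 25 14 11 13 → min 11
25 14 11 13 12 → min 11
14 11 13 12 8 → min 8
11 13 12 8 18 → min 8
13 12 8 18 7 → min 7
12 8 18 7 22 → min 7
8 18 7 22 22 → min 7
18 7 22 22 16 → min 7
7 22 22 16 3 → min 3
22 22 16 3 20 → min 3
22 16 3 20 18 → min 3
Greatest of these is 11.

11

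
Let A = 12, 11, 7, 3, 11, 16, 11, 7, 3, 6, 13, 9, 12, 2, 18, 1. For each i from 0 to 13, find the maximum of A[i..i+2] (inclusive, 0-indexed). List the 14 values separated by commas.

Sliding a size-3 window across the 16 values:
12 11 7 → max 12
11 7 3 → max 11
7 3 11 → max 11
3 11 16 → max 16
11 16 11 → max 16
16 11 7 → max 16
11 7 3 → max 11
7 3 6 → max 7
3 6 13 → max 13
6 13 9 → max 13
13 9 12 → max 13
9 12 2 → max 12
12 2 18 → max 18
2 18 1 → max 18

12, 11, 11, 16, 16, 16, 11, 7, 13, 13, 13, 12, 18, 18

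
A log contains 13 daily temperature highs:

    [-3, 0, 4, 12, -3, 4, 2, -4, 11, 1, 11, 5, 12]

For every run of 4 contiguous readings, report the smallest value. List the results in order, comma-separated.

-3, -3, -3, -3, -4, -4, -4, -4, 1, 1

-3 0 4 12 → min -3
0 4 12 -3 → min -3
4 12 -3 4 → min -3
12 -3 4 2 → min -3
-3 4 2 -4 → min -4
4 2 -4 11 → min -4
2 -4 11 1 → min -4
-4 11 1 11 → min -4
11 1 11 5 → min 1
1 11 5 12 → min 1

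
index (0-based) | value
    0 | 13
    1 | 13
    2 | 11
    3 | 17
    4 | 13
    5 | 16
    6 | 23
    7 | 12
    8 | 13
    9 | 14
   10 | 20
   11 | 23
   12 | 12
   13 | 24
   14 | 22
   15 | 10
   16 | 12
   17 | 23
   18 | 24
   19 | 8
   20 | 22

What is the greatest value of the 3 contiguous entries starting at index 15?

Elements at indices 15..17: 10, 12, 23
max(10, 12, 23) = 23

23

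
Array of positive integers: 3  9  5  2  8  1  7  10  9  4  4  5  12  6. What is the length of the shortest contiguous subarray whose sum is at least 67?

11

Extend right; whenever the sum reaches 67, record the length and shrink from the left:
add 3: running sum 3 < 67
add 9: running sum 12 < 67
add 5: running sum 17 < 67
add 2: running sum 19 < 67
add 8: running sum 27 < 67
add 1: running sum 28 < 67
add 7: running sum 35 < 67
add 10: running sum 45 < 67
add 9: running sum 54 < 67
add 4: running sum 58 < 67
add 4: running sum 62 < 67
end 11: [3, 9, 5, 2, 8, 1, 7, 10, 9, 4, 4, 5] sum 67, len 12
end 12: [5, 2, 8, 1, 7, 10, 9, 4, 4, 5, 12] sum 67, len 11
end 13: [2, 8, 1, 7, 10, 9, 4, 4, 5, 12, 6] sum 68, len 11
Shortest qualifying length: 11.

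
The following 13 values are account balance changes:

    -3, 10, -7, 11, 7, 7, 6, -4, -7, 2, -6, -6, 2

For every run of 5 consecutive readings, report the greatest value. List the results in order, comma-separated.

11, 11, 11, 11, 7, 7, 6, 2, 2

Sliding a size-5 window across the 13 values:
-3 10 -7 11 7 → max 11
10 -7 11 7 7 → max 11
-7 11 7 7 6 → max 11
11 7 7 6 -4 → max 11
7 7 6 -4 -7 → max 7
7 6 -4 -7 2 → max 7
6 -4 -7 2 -6 → max 6
-4 -7 2 -6 -6 → max 2
-7 2 -6 -6 2 → max 2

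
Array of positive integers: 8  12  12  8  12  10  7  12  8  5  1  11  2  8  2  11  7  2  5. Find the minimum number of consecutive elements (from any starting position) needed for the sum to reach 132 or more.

17

add 8: running sum 8 < 132
add 12: running sum 20 < 132
add 12: running sum 32 < 132
add 8: running sum 40 < 132
add 12: running sum 52 < 132
add 10: running sum 62 < 132
add 7: running sum 69 < 132
add 12: running sum 81 < 132
add 8: running sum 89 < 132
add 5: running sum 94 < 132
add 1: running sum 95 < 132
add 11: running sum 106 < 132
add 2: running sum 108 < 132
add 8: running sum 116 < 132
add 2: running sum 118 < 132
add 11: running sum 129 < 132
add 7: shortest ending here [8, 12, 12, 8, 12, 10, 7, 12, 8, 5, 1, 11, 2, 8, 2, 11, 7] sum 136, len 17
add 2: shortest ending here [8, 12, 12, 8, 12, 10, 7, 12, 8, 5, 1, 11, 2, 8, 2, 11, 7, 2] sum 138, len 18
add 5: shortest ending here [12, 12, 8, 12, 10, 7, 12, 8, 5, 1, 11, 2, 8, 2, 11, 7, 2, 5] sum 135, len 18
Shortest qualifying length: 17.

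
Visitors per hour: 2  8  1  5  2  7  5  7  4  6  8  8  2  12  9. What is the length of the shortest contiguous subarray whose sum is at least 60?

add 2: running sum 2 < 60
add 8: running sum 10 < 60
add 1: running sum 11 < 60
add 5: running sum 16 < 60
add 2: running sum 18 < 60
add 7: running sum 25 < 60
add 5: running sum 30 < 60
add 7: running sum 37 < 60
add 4: running sum 41 < 60
add 6: running sum 47 < 60
add 8: running sum 55 < 60
end 11: [8, 1, 5, 2, 7, 5, 7, 4, 6, 8, 8] sum 61, len 11
end 12: [8, 1, 5, 2, 7, 5, 7, 4, 6, 8, 8, 2] sum 63, len 12
end 13: [2, 7, 5, 7, 4, 6, 8, 8, 2, 12] sum 61, len 10
end 14: [5, 7, 4, 6, 8, 8, 2, 12, 9] sum 61, len 9
Shortest qualifying length: 9.

9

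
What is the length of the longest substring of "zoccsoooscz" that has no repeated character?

add z: [z] len 1
add o: [z, o] len 2
add c: [z, o, c] len 3
add c (repeat c, move left end past it): [c] len 1
add s: [c, s] len 2
add o: [c, s, o] len 3
add o (repeat o, move left end past it): [o] len 1
add o (repeat o, move left end past it): [o] len 1
add s: [o, s] len 2
add c: [o, s, c] len 3
add z: [o, s, c, z] len 4
Longest all-distinct length: 4.

4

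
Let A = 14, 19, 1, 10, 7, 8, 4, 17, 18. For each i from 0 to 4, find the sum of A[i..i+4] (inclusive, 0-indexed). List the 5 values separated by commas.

51, 45, 30, 46, 54

[14, 19, 1, 10, 7] → sum 51
[19, 1, 10, 7, 8] → sum 45
[1, 10, 7, 8, 4] → sum 30
[10, 7, 8, 4, 17] → sum 46
[7, 8, 4, 17, 18] → sum 54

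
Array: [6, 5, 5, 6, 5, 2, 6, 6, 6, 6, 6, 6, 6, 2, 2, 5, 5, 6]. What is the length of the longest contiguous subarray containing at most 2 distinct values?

10

add 6: window [6] (1 distinct), len 1
add 5: window [6, 5] (2 distinct), len 2
add 5: window [6, 5, 5] (2 distinct), len 3
add 6: window [6, 5, 5, 6] (2 distinct), len 4
add 5: window [6, 5, 5, 6, 5] (2 distinct), len 5
add 2: window [5, 2] (2 distinct), len 2
add 6: window [2, 6] (2 distinct), len 2
add 6: window [2, 6, 6] (2 distinct), len 3
add 6: window [2, 6, 6, 6] (2 distinct), len 4
add 6: window [2, 6, 6, 6, 6] (2 distinct), len 5
add 6: window [2, 6, 6, 6, 6, 6] (2 distinct), len 6
add 6: window [2, 6, 6, 6, 6, 6, 6] (2 distinct), len 7
add 6: window [2, 6, 6, 6, 6, 6, 6, 6] (2 distinct), len 8
add 2: window [2, 6, 6, 6, 6, 6, 6, 6, 2] (2 distinct), len 9
add 2: window [2, 6, 6, 6, 6, 6, 6, 6, 2, 2] (2 distinct), len 10
add 5: window [2, 2, 5] (2 distinct), len 3
add 5: window [2, 2, 5, 5] (2 distinct), len 4
add 6: window [5, 5, 6] (2 distinct), len 3
Longest length with ≤2 distinct: 10.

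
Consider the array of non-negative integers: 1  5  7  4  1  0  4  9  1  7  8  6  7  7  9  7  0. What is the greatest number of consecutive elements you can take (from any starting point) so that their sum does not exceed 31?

[1] sum 1 len 1
[1, 5] sum 6 len 2
[1, 5, 7] sum 13 len 3
[1, 5, 7, 4] sum 17 len 4
[1, 5, 7, 4, 1] sum 18 len 5
[1, 5, 7, 4, 1, 0] sum 18 len 6
[1, 5, 7, 4, 1, 0, 4] sum 22 len 7
[1, 5, 7, 4, 1, 0, 4, 9] sum 31 len 8
[5, 7, 4, 1, 0, 4, 9, 1] sum 31 len 8
[4, 1, 0, 4, 9, 1, 7] sum 26 len 7
[1, 0, 4, 9, 1, 7, 8] sum 30 len 7
[9, 1, 7, 8, 6] sum 31 len 5
[1, 7, 8, 6, 7] sum 29 len 5
[8, 6, 7, 7] sum 28 len 4
[6, 7, 7, 9] sum 29 len 4
[7, 7, 9, 7] sum 30 len 4
[7, 7, 9, 7, 0] sum 30 len 5
Longest length seen: 8.

8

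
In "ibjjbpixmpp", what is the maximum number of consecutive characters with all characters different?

[i] len 1
[i, b] len 2
[i, b, j] len 3
[j] len 1
[j, b] len 2
[j, b, p] len 3
[j, b, p, i] len 4
[j, b, p, i, x] len 5
[j, b, p, i, x, m] len 6
[i, x, m, p] len 4
[p] len 1
Longest all-distinct length: 6.

6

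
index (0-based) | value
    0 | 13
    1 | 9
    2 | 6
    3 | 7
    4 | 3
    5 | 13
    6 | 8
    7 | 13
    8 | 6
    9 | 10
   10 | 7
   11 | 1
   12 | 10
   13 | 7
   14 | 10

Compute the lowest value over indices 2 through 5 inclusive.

3

Elements at indices 2..5: 6, 7, 3, 13
min(6, 7, 3, 13) = 3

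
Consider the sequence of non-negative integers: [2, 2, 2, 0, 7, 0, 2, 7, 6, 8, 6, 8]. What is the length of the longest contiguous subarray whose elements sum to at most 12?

→ 2: sum 2, len 1
→ 2: sum 4, len 2
→ 2: sum 6, len 3
→ 0: sum 6, len 4
→ 7 (dropped 2): sum 11, len 4
→ 0: sum 11, len 5
→ 2 (dropped 2): sum 11, len 5
→ 7 (dropped 2, 0, 7): sum 9, len 3
→ 6 (dropped 0, 2, 7): sum 6, len 1
→ 8 (dropped 6): sum 8, len 1
→ 6 (dropped 8): sum 6, len 1
→ 8 (dropped 6): sum 8, len 1
Longest length seen: 5.

5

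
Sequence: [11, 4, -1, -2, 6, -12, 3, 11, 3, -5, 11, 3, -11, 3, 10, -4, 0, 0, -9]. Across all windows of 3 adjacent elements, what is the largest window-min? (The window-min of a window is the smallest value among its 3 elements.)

[11, 4, -1] → min -1
[4, -1, -2] → min -2
[-1, -2, 6] → min -2
[-2, 6, -12] → min -12
[6, -12, 3] → min -12
[-12, 3, 11] → min -12
[3, 11, 3] → min 3
[11, 3, -5] → min -5
[3, -5, 11] → min -5
[-5, 11, 3] → min -5
[11, 3, -11] → min -11
[3, -11, 3] → min -11
[-11, 3, 10] → min -11
[3, 10, -4] → min -4
[10, -4, 0] → min -4
[-4, 0, 0] → min -4
[0, 0, -9] → min -9
Largest of these is 3.

3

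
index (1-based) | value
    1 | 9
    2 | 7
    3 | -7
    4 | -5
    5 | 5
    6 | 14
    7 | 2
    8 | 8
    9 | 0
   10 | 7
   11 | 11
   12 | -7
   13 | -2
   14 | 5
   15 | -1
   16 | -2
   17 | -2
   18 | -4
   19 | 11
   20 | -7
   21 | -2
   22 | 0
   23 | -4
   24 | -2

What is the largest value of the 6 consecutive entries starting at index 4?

14

Elements at indices 4..9: -5, 5, 14, 2, 8, 0
max(-5, 5, 14, 2, 8, 0) = 14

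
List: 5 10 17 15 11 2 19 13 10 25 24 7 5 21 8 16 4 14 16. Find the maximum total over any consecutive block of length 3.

Window sums for each of the 17 positions:
5 10 17 → sum 32
10 17 15 → sum 42
17 15 11 → sum 43
15 11 2 → sum 28
11 2 19 → sum 32
2 19 13 → sum 34
19 13 10 → sum 42
13 10 25 → sum 48
10 25 24 → sum 59
25 24 7 → sum 56
24 7 5 → sum 36
7 5 21 → sum 33
5 21 8 → sum 34
21 8 16 → sum 45
8 16 4 → sum 28
16 4 14 → sum 34
4 14 16 → sum 34
Maximum of these is 59.

59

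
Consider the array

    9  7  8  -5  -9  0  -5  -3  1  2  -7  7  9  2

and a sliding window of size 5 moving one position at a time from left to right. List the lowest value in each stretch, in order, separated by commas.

-9, -9, -9, -9, -9, -5, -7, -7, -7, -7

9 7 8 -5 -9 → min -9
7 8 -5 -9 0 → min -9
8 -5 -9 0 -5 → min -9
-5 -9 0 -5 -3 → min -9
-9 0 -5 -3 1 → min -9
0 -5 -3 1 2 → min -5
-5 -3 1 2 -7 → min -7
-3 1 2 -7 7 → min -7
1 2 -7 7 9 → min -7
2 -7 7 9 2 → min -7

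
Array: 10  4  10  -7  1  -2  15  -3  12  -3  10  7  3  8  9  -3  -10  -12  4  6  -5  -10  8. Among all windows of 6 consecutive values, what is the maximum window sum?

Window sums for each of the 18 positions:
(10, 4, 10, -7, 1, -2) → sum 16
(4, 10, -7, 1, -2, 15) → sum 21
(10, -7, 1, -2, 15, -3) → sum 14
(-7, 1, -2, 15, -3, 12) → sum 16
(1, -2, 15, -3, 12, -3) → sum 20
(-2, 15, -3, 12, -3, 10) → sum 29
(15, -3, 12, -3, 10, 7) → sum 38
(-3, 12, -3, 10, 7, 3) → sum 26
(12, -3, 10, 7, 3, 8) → sum 37
(-3, 10, 7, 3, 8, 9) → sum 34
(10, 7, 3, 8, 9, -3) → sum 34
(7, 3, 8, 9, -3, -10) → sum 14
(3, 8, 9, -3, -10, -12) → sum -5
(8, 9, -3, -10, -12, 4) → sum -4
(9, -3, -10, -12, 4, 6) → sum -6
(-3, -10, -12, 4, 6, -5) → sum -20
(-10, -12, 4, 6, -5, -10) → sum -27
(-12, 4, 6, -5, -10, 8) → sum -9
Maximum of these is 38.

38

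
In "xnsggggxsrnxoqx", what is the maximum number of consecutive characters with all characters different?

add x: [x] len 1
add n: [x, n] len 2
add s: [x, n, s] len 3
add g: [x, n, s, g] len 4
add g (repeat g, move left end past it): [g] len 1
add g (repeat g, move left end past it): [g] len 1
add g (repeat g, move left end past it): [g] len 1
add x: [g, x] len 2
add s: [g, x, s] len 3
add r: [g, x, s, r] len 4
add n: [g, x, s, r, n] len 5
add x (repeat x, move left end past it): [s, r, n, x] len 4
add o: [s, r, n, x, o] len 5
add q: [s, r, n, x, o, q] len 6
add x (repeat x, move left end past it): [o, q, x] len 3
Longest all-distinct length: 6.

6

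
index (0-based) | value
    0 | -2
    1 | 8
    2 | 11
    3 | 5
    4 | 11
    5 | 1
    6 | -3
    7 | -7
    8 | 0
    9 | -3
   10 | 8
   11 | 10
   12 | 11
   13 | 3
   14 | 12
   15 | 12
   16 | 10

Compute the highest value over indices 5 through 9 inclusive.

1

Elements at indices 5..9: 1, -3, -7, 0, -3
max(1, -3, -7, 0, -3) = 1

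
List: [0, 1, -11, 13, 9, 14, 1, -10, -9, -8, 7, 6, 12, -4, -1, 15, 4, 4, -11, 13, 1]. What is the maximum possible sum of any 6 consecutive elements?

35

Window sums for each of the 16 positions:
0 1 -11 13 9 14 → sum 26
1 -11 13 9 14 1 → sum 27
-11 13 9 14 1 -10 → sum 16
13 9 14 1 -10 -9 → sum 18
9 14 1 -10 -9 -8 → sum -3
14 1 -10 -9 -8 7 → sum -5
1 -10 -9 -8 7 6 → sum -13
-10 -9 -8 7 6 12 → sum -2
-9 -8 7 6 12 -4 → sum 4
-8 7 6 12 -4 -1 → sum 12
7 6 12 -4 -1 15 → sum 35
6 12 -4 -1 15 4 → sum 32
12 -4 -1 15 4 4 → sum 30
-4 -1 15 4 4 -11 → sum 7
-1 15 4 4 -11 13 → sum 24
15 4 4 -11 13 1 → sum 26
Maximum of these is 35.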